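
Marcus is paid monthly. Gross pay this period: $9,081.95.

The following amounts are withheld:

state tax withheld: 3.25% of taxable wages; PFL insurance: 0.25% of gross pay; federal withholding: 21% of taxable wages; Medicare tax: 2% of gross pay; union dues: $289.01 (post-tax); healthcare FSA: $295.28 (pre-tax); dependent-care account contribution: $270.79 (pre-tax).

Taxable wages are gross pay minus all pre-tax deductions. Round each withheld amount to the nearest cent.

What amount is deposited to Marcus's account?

$5,957.43

Healthcare FSA: $295.28
Dependent-care account contribution: $270.79
Pre-tax total = $295.28 + $270.79 = $566.07
Taxable wages = $9,081.95 − $566.07 = $8,515.88
Federal withholding: $8,515.88 × 0.21 = $1,788.33
State tax withheld: $8,515.88 × 0.0325 = $276.77
Medicare tax: $9,081.95 × 0.02 = $181.64
PFL insurance: $9,081.95 × 0.0025 = $22.70
Union dues: $289.01
Total deductions = $295.28 + $270.79 + $1,788.33 + $276.77 + $181.64 + $22.70 + $289.01 = $3,124.52
Net pay = $9,081.95 − $3,124.52 = $5,957.43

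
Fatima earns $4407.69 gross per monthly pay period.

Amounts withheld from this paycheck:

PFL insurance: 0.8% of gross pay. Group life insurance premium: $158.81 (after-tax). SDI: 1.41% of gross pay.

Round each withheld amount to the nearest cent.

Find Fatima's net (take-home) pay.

SDI: $4407.69 × 0.0141 = $62.15
PFL insurance: $4407.69 × 0.008 = $35.26
Group life insurance premium: $158.81
Total deductions = $62.15 + $35.26 + $158.81 = $256.22
Net pay = $4407.69 − $256.22 = $4151.47

$4151.47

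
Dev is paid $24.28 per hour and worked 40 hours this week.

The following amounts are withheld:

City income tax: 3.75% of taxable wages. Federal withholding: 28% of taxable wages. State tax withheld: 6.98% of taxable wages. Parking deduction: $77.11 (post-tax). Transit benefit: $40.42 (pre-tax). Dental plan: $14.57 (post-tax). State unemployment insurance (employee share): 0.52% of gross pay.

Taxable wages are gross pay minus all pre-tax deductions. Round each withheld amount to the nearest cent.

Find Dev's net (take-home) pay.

Gross pay: 40 × $24.28 = $971.20
Transit benefit: $40.42
Taxable wages = $971.20 − $40.42 = $930.78
Federal withholding: $930.78 × 0.28 = $260.62
City income tax: $930.78 × 0.0375 = $34.90
State tax withheld: $930.78 × 0.0698 = $64.97
State unemployment insurance (employee share): $971.20 × 0.0052 = $5.05
Parking deduction: $77.11
Dental plan: $14.57
Total deductions = $40.42 + $260.62 + $34.90 + $64.97 + $5.05 + $77.11 + $14.57 = $497.64
Net pay = $971.20 − $497.64 = $473.56

$473.56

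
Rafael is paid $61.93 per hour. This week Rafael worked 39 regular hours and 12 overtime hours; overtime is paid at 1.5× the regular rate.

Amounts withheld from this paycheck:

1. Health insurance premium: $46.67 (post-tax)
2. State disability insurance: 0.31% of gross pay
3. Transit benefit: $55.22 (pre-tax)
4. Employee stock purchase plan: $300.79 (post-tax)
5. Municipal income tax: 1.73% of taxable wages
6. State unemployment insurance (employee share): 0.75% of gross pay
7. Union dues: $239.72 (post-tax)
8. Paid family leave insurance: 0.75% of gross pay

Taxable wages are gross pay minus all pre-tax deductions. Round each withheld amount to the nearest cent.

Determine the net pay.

$2,763.60

Regular pay: 39 × $61.93 = $2,415.27
Overtime pay: 12 × $61.93 × 1.5 = $1,114.74
Gross pay = $2,415.27 + $1,114.74 = $3,530.01
Transit benefit: $55.22
Taxable wages = $3,530.01 − $55.22 = $3,474.79
Municipal income tax: $3,474.79 × 0.0173 = $60.11
State disability insurance: $3,530.01 × 0.0031 = $10.94
State unemployment insurance (employee share): $3,530.01 × 0.0075 = $26.48
Paid family leave insurance: $3,530.01 × 0.0075 = $26.48
Union dues: $239.72
Health insurance premium: $46.67
Employee stock purchase plan: $300.79
Total deductions = $55.22 + $60.11 + $10.94 + $26.48 + $26.48 + $239.72 + $46.67 + $300.79 = $766.41
Net pay = $3,530.01 − $766.41 = $2,763.60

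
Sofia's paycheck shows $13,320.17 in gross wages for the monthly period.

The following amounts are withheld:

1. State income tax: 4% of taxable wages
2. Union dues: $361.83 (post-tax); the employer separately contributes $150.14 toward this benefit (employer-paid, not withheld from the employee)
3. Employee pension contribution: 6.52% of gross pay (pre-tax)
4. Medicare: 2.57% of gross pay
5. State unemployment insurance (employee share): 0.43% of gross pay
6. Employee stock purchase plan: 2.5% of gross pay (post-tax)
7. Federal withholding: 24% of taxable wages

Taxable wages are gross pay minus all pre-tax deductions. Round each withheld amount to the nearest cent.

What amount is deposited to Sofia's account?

Employee pension contribution: $13,320.17 × 0.0652 = $868.48
Taxable wages = $13,320.17 − $868.48 = $12,451.69
Federal withholding: $12,451.69 × 0.24 = $2,988.41
State income tax: $12,451.69 × 0.04 = $498.07
State unemployment insurance (employee share): $13,320.17 × 0.0043 = $57.28
Medicare: $13,320.17 × 0.0257 = $342.33
Employee stock purchase plan: $13,320.17 × 0.025 = $333.00
Union dues: $361.83
(Employer's $150.14 toward union dues is not withheld from the employee.)
Total deductions = $868.48 + $2,988.41 + $498.07 + $57.28 + $342.33 + $333.00 + $361.83 = $5,449.40
Net pay = $13,320.17 − $5,449.40 = $7,870.77

$7,870.77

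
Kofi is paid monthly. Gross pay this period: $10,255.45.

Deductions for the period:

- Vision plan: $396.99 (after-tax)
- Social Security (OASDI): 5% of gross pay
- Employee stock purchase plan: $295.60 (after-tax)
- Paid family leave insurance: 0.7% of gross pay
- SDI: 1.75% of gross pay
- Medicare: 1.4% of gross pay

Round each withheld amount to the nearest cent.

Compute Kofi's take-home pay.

Medicare: $10,255.45 × 0.014 = $143.58
Social Security (OASDI): $10,255.45 × 0.05 = $512.77
Paid family leave insurance: $10,255.45 × 0.007 = $71.79
SDI: $10,255.45 × 0.0175 = $179.47
Employee stock purchase plan: $295.60
Vision plan: $396.99
Total deductions = $143.58 + $512.77 + $71.79 + $179.47 + $295.60 + $396.99 = $1,600.20
Net pay = $10,255.45 − $1,600.20 = $8,655.25

$8,655.25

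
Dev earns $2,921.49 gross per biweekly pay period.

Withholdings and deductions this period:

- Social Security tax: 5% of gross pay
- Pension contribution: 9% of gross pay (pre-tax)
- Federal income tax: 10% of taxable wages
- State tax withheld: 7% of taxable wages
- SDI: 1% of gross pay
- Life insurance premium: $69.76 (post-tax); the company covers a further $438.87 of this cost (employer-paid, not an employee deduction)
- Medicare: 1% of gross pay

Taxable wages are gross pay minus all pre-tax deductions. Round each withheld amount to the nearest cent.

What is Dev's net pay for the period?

$1,932.35

Pension contribution: $2,921.49 × 0.09 = $262.93
Taxable wages = $2,921.49 − $262.93 = $2,658.56
Federal income tax: $2,658.56 × 0.1 = $265.86
State tax withheld: $2,658.56 × 0.07 = $186.10
SDI: $2,921.49 × 0.01 = $29.21
Medicare: $2,921.49 × 0.01 = $29.21
Social Security tax: $2,921.49 × 0.05 = $146.07
Life insurance premium: $69.76
(Employer's $438.87 toward life insurance premium is not withheld from the employee.)
Total deductions = $262.93 + $265.86 + $186.10 + $29.21 + $29.21 + $146.07 + $69.76 = $989.14
Net pay = $2,921.49 − $989.14 = $1,932.35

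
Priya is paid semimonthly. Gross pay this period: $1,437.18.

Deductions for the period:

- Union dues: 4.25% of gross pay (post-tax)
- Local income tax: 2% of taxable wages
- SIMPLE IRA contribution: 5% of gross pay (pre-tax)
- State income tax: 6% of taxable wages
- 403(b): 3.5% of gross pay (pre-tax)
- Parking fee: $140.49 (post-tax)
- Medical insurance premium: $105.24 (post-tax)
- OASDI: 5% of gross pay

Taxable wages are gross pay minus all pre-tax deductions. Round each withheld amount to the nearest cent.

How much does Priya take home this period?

403(b): $1,437.18 × 0.035 = $50.30
SIMPLE IRA contribution: $1,437.18 × 0.05 = $71.86
Pre-tax total = $50.30 + $71.86 = $122.16
Taxable wages = $1,437.18 − $122.16 = $1,315.02
Local income tax: $1,315.02 × 0.02 = $26.30
State income tax: $1,315.02 × 0.06 = $78.90
OASDI: $1,437.18 × 0.05 = $71.86
Union dues: $1,437.18 × 0.0425 = $61.08
Parking fee: $140.49
Medical insurance premium: $105.24
Total deductions = $50.30 + $71.86 + $26.30 + $78.90 + $71.86 + $61.08 + $140.49 + $105.24 = $606.03
Net pay = $1,437.18 − $606.03 = $831.15

$831.15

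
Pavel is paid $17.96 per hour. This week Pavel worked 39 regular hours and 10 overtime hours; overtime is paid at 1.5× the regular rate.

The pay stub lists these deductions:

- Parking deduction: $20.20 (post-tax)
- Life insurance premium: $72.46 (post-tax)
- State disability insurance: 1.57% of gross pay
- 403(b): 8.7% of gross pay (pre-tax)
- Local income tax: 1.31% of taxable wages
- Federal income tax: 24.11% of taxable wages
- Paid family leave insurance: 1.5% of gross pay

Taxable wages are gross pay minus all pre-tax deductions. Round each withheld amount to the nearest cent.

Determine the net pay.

Regular pay: 39 × $17.96 = $700.44
Overtime pay: 10 × $17.96 × 1.5 = $269.40
Gross pay = $700.44 + $269.40 = $969.84
403(b): $969.84 × 0.087 = $84.38
Taxable wages = $969.84 − $84.38 = $885.46
Local income tax: $885.46 × 0.0131 = $11.60
Federal income tax: $885.46 × 0.2411 = $213.48
Paid family leave insurance: $969.84 × 0.015 = $14.55
State disability insurance: $969.84 × 0.0157 = $15.23
Life insurance premium: $72.46
Parking deduction: $20.20
Total deductions = $84.38 + $11.60 + $213.48 + $14.55 + $15.23 + $72.46 + $20.20 = $431.90
Net pay = $969.84 − $431.90 = $537.94

$537.94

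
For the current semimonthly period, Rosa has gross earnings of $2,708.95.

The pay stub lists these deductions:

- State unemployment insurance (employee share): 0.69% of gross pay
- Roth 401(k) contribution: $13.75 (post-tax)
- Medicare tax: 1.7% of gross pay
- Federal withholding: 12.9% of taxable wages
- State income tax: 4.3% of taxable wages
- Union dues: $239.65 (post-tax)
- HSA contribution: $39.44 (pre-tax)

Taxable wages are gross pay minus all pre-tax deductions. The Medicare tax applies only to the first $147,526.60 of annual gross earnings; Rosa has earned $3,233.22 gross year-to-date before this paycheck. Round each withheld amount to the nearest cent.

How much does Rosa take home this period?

HSA contribution: $39.44
Taxable wages = $2,708.95 − $39.44 = $2,669.51
Federal withholding: $2,669.51 × 0.129 = $344.37
State income tax: $2,669.51 × 0.043 = $114.79
Medicare tax: cap not yet reached, full $2,708.95 is subject → $2,708.95 × 0.017 = $46.05
State unemployment insurance (employee share): $2,708.95 × 0.0069 = $18.69
Roth 401(k) contribution: $13.75
Union dues: $239.65
Total deductions = $39.44 + $344.37 + $114.79 + $46.05 + $18.69 + $13.75 + $239.65 = $816.74
Net pay = $2,708.95 − $816.74 = $1,892.21

$1,892.21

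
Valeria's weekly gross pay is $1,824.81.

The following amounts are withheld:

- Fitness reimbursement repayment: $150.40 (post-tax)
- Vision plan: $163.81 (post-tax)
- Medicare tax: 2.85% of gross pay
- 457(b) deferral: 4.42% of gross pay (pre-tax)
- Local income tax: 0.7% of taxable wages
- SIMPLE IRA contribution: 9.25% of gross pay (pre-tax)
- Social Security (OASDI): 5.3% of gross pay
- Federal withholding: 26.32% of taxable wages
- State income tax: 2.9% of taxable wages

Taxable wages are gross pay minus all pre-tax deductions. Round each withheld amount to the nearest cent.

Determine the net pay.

$641.08

457(b) deferral: $1,824.81 × 0.0442 = $80.66
SIMPLE IRA contribution: $1,824.81 × 0.0925 = $168.79
Pre-tax total = $80.66 + $168.79 = $249.45
Taxable wages = $1,824.81 − $249.45 = $1,575.36
Local income tax: $1,575.36 × 0.007 = $11.03
State income tax: $1,575.36 × 0.029 = $45.69
Federal withholding: $1,575.36 × 0.2632 = $414.63
Social Security (OASDI): $1,824.81 × 0.053 = $96.71
Medicare tax: $1,824.81 × 0.0285 = $52.01
Vision plan: $163.81
Fitness reimbursement repayment: $150.40
Total deductions = $80.66 + $168.79 + $11.03 + $45.69 + $414.63 + $96.71 + $52.01 + $163.81 + $150.40 = $1,183.73
Net pay = $1,824.81 − $1,183.73 = $641.08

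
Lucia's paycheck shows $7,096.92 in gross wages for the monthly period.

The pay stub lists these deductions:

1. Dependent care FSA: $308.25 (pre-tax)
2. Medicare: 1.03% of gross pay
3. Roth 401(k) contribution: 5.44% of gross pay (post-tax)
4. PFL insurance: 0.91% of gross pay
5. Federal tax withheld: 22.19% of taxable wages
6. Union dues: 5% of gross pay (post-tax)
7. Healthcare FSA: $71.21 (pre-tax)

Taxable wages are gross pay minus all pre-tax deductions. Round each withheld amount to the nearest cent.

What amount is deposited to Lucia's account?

Dependent care FSA: $308.25
Healthcare FSA: $71.21
Pre-tax total = $308.25 + $71.21 = $379.46
Taxable wages = $7,096.92 − $379.46 = $6,717.46
Federal tax withheld: $6,717.46 × 0.2219 = $1,490.60
PFL insurance: $7,096.92 × 0.0091 = $64.58
Medicare: $7,096.92 × 0.0103 = $73.10
Roth 401(k) contribution: $7,096.92 × 0.0544 = $386.07
Union dues: $7,096.92 × 0.05 = $354.85
Total deductions = $308.25 + $71.21 + $1,490.60 + $64.58 + $73.10 + $386.07 + $354.85 = $2,748.66
Net pay = $7,096.92 − $2,748.66 = $4,348.26

$4,348.26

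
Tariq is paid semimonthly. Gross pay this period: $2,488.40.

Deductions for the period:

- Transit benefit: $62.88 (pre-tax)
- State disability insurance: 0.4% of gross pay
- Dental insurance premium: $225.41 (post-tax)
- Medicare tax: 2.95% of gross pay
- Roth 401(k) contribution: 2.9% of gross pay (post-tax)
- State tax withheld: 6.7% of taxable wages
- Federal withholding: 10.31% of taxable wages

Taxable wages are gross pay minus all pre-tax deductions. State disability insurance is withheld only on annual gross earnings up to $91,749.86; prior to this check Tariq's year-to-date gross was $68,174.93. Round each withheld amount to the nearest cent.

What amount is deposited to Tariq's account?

$1,632.01

Transit benefit: $62.88
Taxable wages = $2,488.40 − $62.88 = $2,425.52
Federal withholding: $2,425.52 × 0.1031 = $250.07
State tax withheld: $2,425.52 × 0.067 = $162.51
State disability insurance: cap not yet reached, full $2,488.40 is subject → $2,488.40 × 0.004 = $9.95
Medicare tax: $2,488.40 × 0.0295 = $73.41
Roth 401(k) contribution: $2,488.40 × 0.029 = $72.16
Dental insurance premium: $225.41
Total deductions = $62.88 + $250.07 + $162.51 + $9.95 + $73.41 + $72.16 + $225.41 = $856.39
Net pay = $2,488.40 − $856.39 = $1,632.01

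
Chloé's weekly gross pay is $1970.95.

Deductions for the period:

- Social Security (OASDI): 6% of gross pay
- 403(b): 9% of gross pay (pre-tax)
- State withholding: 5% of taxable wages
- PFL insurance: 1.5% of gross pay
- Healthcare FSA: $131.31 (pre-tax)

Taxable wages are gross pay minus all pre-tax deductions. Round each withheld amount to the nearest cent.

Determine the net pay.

$1431.32

403(b): $1970.95 × 0.09 = $177.39
Healthcare FSA: $131.31
Pre-tax total = $177.39 + $131.31 = $308.70
Taxable wages = $1970.95 − $308.70 = $1662.25
State withholding: $1662.25 × 0.05 = $83.11
Social Security (OASDI): $1970.95 × 0.06 = $118.26
PFL insurance: $1970.95 × 0.015 = $29.56
Total deductions = $177.39 + $131.31 + $83.11 + $118.26 + $29.56 = $539.63
Net pay = $1970.95 − $539.63 = $1431.32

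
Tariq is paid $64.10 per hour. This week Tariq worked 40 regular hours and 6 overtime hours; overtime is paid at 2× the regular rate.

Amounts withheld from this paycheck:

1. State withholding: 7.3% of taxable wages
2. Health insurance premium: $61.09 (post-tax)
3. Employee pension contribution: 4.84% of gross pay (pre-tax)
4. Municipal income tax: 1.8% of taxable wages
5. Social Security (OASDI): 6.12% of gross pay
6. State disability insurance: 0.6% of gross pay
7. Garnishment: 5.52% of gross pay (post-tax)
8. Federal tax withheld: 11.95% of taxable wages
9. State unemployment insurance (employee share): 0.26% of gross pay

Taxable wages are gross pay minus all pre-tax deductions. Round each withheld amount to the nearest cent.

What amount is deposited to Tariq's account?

Regular pay: 40 × $64.10 = $2,564.00
Overtime pay: 6 × $64.10 × 2 = $769.20
Gross pay = $2,564.00 + $769.20 = $3,333.20
Employee pension contribution: $3,333.20 × 0.0484 = $161.33
Taxable wages = $3,333.20 − $161.33 = $3,171.87
Municipal income tax: $3,171.87 × 0.018 = $57.09
State withholding: $3,171.87 × 0.073 = $231.55
Federal tax withheld: $3,171.87 × 0.1195 = $379.04
Social Security (OASDI): $3,333.20 × 0.0612 = $203.99
State unemployment insurance (employee share): $3,333.20 × 0.0026 = $8.67
State disability insurance: $3,333.20 × 0.006 = $20.00
Garnishment: $3,333.20 × 0.0552 = $183.99
Health insurance premium: $61.09
Total deductions = $161.33 + $57.09 + $231.55 + $379.04 + $203.99 + $8.67 + $20.00 + $183.99 + $61.09 = $1,306.75
Net pay = $3,333.20 − $1,306.75 = $2,026.45

$2,026.45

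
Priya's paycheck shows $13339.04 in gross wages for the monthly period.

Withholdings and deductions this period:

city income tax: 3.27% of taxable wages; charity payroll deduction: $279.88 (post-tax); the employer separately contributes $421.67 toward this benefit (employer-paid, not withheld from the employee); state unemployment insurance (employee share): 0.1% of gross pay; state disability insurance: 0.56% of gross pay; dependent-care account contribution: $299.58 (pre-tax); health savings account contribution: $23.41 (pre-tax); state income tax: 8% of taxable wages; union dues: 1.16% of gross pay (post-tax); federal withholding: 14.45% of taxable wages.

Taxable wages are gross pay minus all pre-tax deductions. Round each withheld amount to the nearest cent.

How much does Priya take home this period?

Dependent-care account contribution: $299.58
Health savings account contribution: $23.41
Pre-tax total = $299.58 + $23.41 = $322.99
Taxable wages = $13339.04 − $322.99 = $13016.05
City income tax: $13016.05 × 0.0327 = $425.62
Federal withholding: $13016.05 × 0.1445 = $1880.82
State income tax: $13016.05 × 0.08 = $1041.28
State unemployment insurance (employee share): $13339.04 × 0.001 = $13.34
State disability insurance: $13339.04 × 0.0056 = $74.70
Union dues: $13339.04 × 0.0116 = $154.73
Charity payroll deduction: $279.88
(Employer's $421.67 toward charity payroll deduction is not withheld from the employee.)
Total deductions = $299.58 + $23.41 + $425.62 + $1880.82 + $1041.28 + $13.34 + $74.70 + $154.73 + $279.88 = $4193.36
Net pay = $13339.04 − $4193.36 = $9145.68

$9145.68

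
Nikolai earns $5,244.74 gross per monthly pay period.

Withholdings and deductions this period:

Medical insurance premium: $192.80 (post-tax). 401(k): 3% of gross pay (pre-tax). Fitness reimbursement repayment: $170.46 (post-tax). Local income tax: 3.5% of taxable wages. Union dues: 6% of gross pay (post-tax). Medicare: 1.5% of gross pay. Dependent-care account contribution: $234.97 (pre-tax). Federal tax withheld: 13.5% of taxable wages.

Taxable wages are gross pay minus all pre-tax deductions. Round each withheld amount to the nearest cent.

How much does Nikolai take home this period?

$3,270.90

401(k): $5,244.74 × 0.03 = $157.34
Dependent-care account contribution: $234.97
Pre-tax total = $157.34 + $234.97 = $392.31
Taxable wages = $5,244.74 − $392.31 = $4,852.43
Federal tax withheld: $4,852.43 × 0.135 = $655.08
Local income tax: $4,852.43 × 0.035 = $169.84
Medicare: $5,244.74 × 0.015 = $78.67
Medical insurance premium: $192.80
Fitness reimbursement repayment: $170.46
Union dues: $5,244.74 × 0.06 = $314.68
Total deductions = $157.34 + $234.97 + $655.08 + $169.84 + $78.67 + $192.80 + $170.46 + $314.68 = $1,973.84
Net pay = $5,244.74 − $1,973.84 = $3,270.90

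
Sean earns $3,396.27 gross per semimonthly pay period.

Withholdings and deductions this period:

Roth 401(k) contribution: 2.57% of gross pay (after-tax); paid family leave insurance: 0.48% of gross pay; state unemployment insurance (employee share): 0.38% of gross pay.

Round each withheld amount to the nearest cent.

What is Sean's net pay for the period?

State unemployment insurance (employee share): $3,396.27 × 0.0038 = $12.91
Paid family leave insurance: $3,396.27 × 0.0048 = $16.30
Roth 401(k) contribution: $3,396.27 × 0.0257 = $87.28
Total deductions = $12.91 + $16.30 + $87.28 = $116.49
Net pay = $3,396.27 − $116.49 = $3,279.78

$3,279.78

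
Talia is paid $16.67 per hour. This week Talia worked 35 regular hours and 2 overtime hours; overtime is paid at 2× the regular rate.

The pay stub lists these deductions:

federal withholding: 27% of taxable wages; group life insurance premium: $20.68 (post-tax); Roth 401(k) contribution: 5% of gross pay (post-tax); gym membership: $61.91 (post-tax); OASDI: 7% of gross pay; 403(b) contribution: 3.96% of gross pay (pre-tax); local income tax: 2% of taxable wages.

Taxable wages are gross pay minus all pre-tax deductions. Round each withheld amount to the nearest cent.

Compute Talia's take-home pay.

$282.70

Regular pay: 35 × $16.67 = $583.45
Overtime pay: 2 × $16.67 × 2 = $66.68
Gross pay = $583.45 + $66.68 = $650.13
403(b) contribution: $650.13 × 0.0396 = $25.75
Taxable wages = $650.13 − $25.75 = $624.38
Local income tax: $624.38 × 0.02 = $12.49
Federal withholding: $624.38 × 0.27 = $168.58
OASDI: $650.13 × 0.07 = $45.51
Roth 401(k) contribution: $650.13 × 0.05 = $32.51
Gym membership: $61.91
Group life insurance premium: $20.68
Total deductions = $25.75 + $12.49 + $168.58 + $45.51 + $32.51 + $61.91 + $20.68 = $367.43
Net pay = $650.13 − $367.43 = $282.70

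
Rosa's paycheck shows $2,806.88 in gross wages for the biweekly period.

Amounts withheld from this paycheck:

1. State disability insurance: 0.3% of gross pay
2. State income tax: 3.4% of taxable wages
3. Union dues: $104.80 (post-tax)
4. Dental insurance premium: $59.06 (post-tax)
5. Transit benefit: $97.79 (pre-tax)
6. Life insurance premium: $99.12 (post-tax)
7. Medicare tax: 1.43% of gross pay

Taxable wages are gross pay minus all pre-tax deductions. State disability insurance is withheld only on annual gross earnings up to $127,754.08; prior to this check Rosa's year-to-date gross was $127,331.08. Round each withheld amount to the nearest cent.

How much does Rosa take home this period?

$2,312.59

Transit benefit: $97.79
Taxable wages = $2,806.88 − $97.79 = $2,709.09
State income tax: $2,709.09 × 0.034 = $92.11
State disability insurance: only $127,754.08 − $127,331.08 = $423.00 of this check is subject → $423.00 × 0.003 = $1.27
Medicare tax: $2,806.88 × 0.0143 = $40.14
Dental insurance premium: $59.06
Union dues: $104.80
Life insurance premium: $99.12
Total deductions = $97.79 + $92.11 + $1.27 + $40.14 + $59.06 + $104.80 + $99.12 = $494.29
Net pay = $2,806.88 − $494.29 = $2,312.59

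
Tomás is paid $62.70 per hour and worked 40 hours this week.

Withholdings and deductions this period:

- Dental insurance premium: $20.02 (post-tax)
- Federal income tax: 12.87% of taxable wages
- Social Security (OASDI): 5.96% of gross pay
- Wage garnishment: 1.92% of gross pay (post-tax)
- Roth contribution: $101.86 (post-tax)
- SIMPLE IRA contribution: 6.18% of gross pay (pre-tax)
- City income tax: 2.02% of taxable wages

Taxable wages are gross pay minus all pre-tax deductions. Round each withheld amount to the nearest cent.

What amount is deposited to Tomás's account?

Gross pay: 40 × $62.70 = $2,508.00
SIMPLE IRA contribution: $2,508.00 × 0.0618 = $154.99
Taxable wages = $2,508.00 − $154.99 = $2,353.01
Federal income tax: $2,353.01 × 0.1287 = $302.83
City income tax: $2,353.01 × 0.0202 = $47.53
Social Security (OASDI): $2,508.00 × 0.0596 = $149.48
Dental insurance premium: $20.02
Roth contribution: $101.86
Wage garnishment: $2,508.00 × 0.0192 = $48.15
Total deductions = $154.99 + $302.83 + $47.53 + $149.48 + $20.02 + $101.86 + $48.15 = $824.86
Net pay = $2,508.00 − $824.86 = $1,683.14

$1,683.14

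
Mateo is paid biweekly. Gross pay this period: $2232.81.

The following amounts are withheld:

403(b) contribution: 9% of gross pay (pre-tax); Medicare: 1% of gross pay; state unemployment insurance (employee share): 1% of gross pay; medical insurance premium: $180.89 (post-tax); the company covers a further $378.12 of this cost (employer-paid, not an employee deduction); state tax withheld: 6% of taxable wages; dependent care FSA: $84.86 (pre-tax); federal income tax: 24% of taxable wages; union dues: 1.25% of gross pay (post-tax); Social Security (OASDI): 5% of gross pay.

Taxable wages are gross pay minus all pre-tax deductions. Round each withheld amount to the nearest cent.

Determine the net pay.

$997.80

403(b) contribution: $2232.81 × 0.09 = $200.95
Dependent care FSA: $84.86
Pre-tax total = $200.95 + $84.86 = $285.81
Taxable wages = $2232.81 − $285.81 = $1947.00
State tax withheld: $1947.00 × 0.06 = $116.82
Federal income tax: $1947.00 × 0.24 = $467.28
Medicare: $2232.81 × 0.01 = $22.33
State unemployment insurance (employee share): $2232.81 × 0.01 = $22.33
Social Security (OASDI): $2232.81 × 0.05 = $111.64
Union dues: $2232.81 × 0.0125 = $27.91
Medical insurance premium: $180.89
(Employer's $378.12 toward medical insurance premium is not withheld from the employee.)
Total deductions = $200.95 + $84.86 + $116.82 + $467.28 + $22.33 + $22.33 + $111.64 + $27.91 + $180.89 = $1235.01
Net pay = $2232.81 − $1235.01 = $997.80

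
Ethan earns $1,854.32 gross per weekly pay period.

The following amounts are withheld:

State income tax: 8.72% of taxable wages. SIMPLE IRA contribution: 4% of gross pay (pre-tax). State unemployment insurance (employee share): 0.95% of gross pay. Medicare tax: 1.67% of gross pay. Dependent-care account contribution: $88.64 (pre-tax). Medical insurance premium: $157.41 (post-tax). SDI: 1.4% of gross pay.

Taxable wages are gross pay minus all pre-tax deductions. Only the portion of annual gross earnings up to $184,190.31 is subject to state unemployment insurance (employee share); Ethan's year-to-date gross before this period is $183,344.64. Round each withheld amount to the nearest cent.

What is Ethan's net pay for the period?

SIMPLE IRA contribution: $1,854.32 × 0.04 = $74.17
Dependent-care account contribution: $88.64
Pre-tax total = $74.17 + $88.64 = $162.81
Taxable wages = $1,854.32 − $162.81 = $1,691.51
State income tax: $1,691.51 × 0.0872 = $147.50
State unemployment insurance (employee share): only $184,190.31 − $183,344.64 = $845.67 of this check is subject → $845.67 × 0.0095 = $8.03
SDI: $1,854.32 × 0.014 = $25.96
Medicare tax: $1,854.32 × 0.0167 = $30.97
Medical insurance premium: $157.41
Total deductions = $74.17 + $88.64 + $147.50 + $8.03 + $25.96 + $30.97 + $157.41 = $532.68
Net pay = $1,854.32 − $532.68 = $1,321.64

$1,321.64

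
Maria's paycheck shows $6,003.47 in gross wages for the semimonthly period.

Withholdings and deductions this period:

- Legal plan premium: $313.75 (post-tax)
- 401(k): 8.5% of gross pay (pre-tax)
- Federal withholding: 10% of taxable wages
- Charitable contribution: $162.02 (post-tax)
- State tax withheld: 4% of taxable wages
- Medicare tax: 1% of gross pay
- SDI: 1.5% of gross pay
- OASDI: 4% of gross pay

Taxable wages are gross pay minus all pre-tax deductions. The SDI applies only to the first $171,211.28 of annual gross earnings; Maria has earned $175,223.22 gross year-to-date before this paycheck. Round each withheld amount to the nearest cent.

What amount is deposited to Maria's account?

401(k): $6,003.47 × 0.085 = $510.29
Taxable wages = $6,003.47 − $510.29 = $5,493.18
Federal withholding: $5,493.18 × 0.1 = $549.32
State tax withheld: $5,493.18 × 0.04 = $219.73
Medicare tax: $6,003.47 × 0.01 = $60.03
OASDI: $6,003.47 × 0.04 = $240.14
SDI: annual cap $171,211.28 already reached (YTD $175,223.22), so $0.00
Charitable contribution: $162.02
Legal plan premium: $313.75
Total deductions = $510.29 + $549.32 + $219.73 + $60.03 + $240.14 + $0.00 + $162.02 + $313.75 = $2,055.28
Net pay = $6,003.47 − $2,055.28 = $3,948.19

$3,948.19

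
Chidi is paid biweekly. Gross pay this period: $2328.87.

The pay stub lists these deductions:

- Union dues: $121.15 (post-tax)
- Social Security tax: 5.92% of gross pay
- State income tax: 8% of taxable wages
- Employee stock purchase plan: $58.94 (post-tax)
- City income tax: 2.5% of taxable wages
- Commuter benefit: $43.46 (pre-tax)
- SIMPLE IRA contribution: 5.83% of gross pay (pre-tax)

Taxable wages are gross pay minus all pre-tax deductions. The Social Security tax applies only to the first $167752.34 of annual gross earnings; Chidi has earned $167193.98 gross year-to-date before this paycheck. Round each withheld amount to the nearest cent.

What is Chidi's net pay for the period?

$1710.79

Commuter benefit: $43.46
SIMPLE IRA contribution: $2328.87 × 0.0583 = $135.77
Pre-tax total = $43.46 + $135.77 = $179.23
Taxable wages = $2328.87 − $179.23 = $2149.64
City income tax: $2149.64 × 0.025 = $53.74
State income tax: $2149.64 × 0.08 = $171.97
Social Security tax: only $167752.34 − $167193.98 = $558.36 of this check is subject → $558.36 × 0.0592 = $33.05
Employee stock purchase plan: $58.94
Union dues: $121.15
Total deductions = $43.46 + $135.77 + $53.74 + $171.97 + $33.05 + $58.94 + $121.15 = $618.08
Net pay = $2328.87 − $618.08 = $1710.79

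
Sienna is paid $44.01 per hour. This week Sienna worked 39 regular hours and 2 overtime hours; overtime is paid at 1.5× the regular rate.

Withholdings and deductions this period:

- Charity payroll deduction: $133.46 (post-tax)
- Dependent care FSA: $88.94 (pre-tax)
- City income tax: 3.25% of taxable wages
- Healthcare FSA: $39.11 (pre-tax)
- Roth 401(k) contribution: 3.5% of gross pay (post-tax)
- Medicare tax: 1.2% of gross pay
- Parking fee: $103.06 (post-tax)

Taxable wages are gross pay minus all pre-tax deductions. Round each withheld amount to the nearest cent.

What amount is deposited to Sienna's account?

Regular pay: 39 × $44.01 = $1,716.39
Overtime pay: 2 × $44.01 × 1.5 = $132.03
Gross pay = $1,716.39 + $132.03 = $1,848.42
Healthcare FSA: $39.11
Dependent care FSA: $88.94
Pre-tax total = $39.11 + $88.94 = $128.05
Taxable wages = $1,848.42 − $128.05 = $1,720.37
City income tax: $1,720.37 × 0.0325 = $55.91
Medicare tax: $1,848.42 × 0.012 = $22.18
Charity payroll deduction: $133.46
Roth 401(k) contribution: $1,848.42 × 0.035 = $64.69
Parking fee: $103.06
Total deductions = $39.11 + $88.94 + $55.91 + $22.18 + $133.46 + $64.69 + $103.06 = $507.35
Net pay = $1,848.42 − $507.35 = $1,341.07

$1,341.07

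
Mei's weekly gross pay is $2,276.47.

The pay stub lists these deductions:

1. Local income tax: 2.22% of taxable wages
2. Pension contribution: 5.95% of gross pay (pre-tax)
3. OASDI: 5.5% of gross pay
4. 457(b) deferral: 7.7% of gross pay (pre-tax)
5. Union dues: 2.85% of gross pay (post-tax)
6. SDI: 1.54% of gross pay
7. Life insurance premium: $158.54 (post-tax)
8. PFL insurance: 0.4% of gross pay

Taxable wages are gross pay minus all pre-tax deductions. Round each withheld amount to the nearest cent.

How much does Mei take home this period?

Pension contribution: $2,276.47 × 0.0595 = $135.45
457(b) deferral: $2,276.47 × 0.077 = $175.29
Pre-tax total = $135.45 + $175.29 = $310.74
Taxable wages = $2,276.47 − $310.74 = $1,965.73
Local income tax: $1,965.73 × 0.0222 = $43.64
SDI: $2,276.47 × 0.0154 = $35.06
PFL insurance: $2,276.47 × 0.004 = $9.11
OASDI: $2,276.47 × 0.055 = $125.21
Union dues: $2,276.47 × 0.0285 = $64.88
Life insurance premium: $158.54
Total deductions = $135.45 + $175.29 + $43.64 + $35.06 + $9.11 + $125.21 + $64.88 + $158.54 = $747.18
Net pay = $2,276.47 − $747.18 = $1,529.29

$1,529.29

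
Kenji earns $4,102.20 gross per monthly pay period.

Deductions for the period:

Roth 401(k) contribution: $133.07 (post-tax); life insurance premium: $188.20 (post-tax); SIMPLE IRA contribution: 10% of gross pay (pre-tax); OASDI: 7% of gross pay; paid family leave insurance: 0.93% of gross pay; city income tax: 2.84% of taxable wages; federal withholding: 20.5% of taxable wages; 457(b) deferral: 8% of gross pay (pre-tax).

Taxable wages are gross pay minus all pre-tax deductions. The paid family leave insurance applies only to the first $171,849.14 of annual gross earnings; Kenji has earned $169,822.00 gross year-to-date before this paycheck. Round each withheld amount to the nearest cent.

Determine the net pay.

SIMPLE IRA contribution: $4,102.20 × 0.1 = $410.22
457(b) deferral: $4,102.20 × 0.08 = $328.18
Pre-tax total = $410.22 + $328.18 = $738.40
Taxable wages = $4,102.20 − $738.40 = $3,363.80
Federal withholding: $3,363.80 × 0.205 = $689.58
City income tax: $3,363.80 × 0.0284 = $95.53
OASDI: $4,102.20 × 0.07 = $287.15
Paid family leave insurance: only $171,849.14 − $169,822.00 = $2,027.14 of this check is subject → $2,027.14 × 0.0093 = $18.85
Life insurance premium: $188.20
Roth 401(k) contribution: $133.07
Total deductions = $410.22 + $328.18 + $689.58 + $95.53 + $287.15 + $18.85 + $188.20 + $133.07 = $2,150.78
Net pay = $4,102.20 − $2,150.78 = $1,951.42

$1,951.42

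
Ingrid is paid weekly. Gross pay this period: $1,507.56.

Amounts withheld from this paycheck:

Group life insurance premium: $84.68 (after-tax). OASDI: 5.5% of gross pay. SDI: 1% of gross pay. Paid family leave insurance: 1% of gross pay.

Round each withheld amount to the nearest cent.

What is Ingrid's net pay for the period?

$1,309.80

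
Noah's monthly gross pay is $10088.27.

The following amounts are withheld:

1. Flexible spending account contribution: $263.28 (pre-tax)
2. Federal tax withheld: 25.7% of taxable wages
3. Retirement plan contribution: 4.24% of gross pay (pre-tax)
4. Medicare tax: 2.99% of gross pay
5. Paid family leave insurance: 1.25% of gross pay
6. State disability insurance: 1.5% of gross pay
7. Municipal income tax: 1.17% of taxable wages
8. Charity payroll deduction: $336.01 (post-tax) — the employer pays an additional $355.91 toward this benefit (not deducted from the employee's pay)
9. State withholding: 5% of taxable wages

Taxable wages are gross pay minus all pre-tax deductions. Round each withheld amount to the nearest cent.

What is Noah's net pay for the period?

Retirement plan contribution: $10088.27 × 0.0424 = $427.74
Flexible spending account contribution: $263.28
Pre-tax total = $427.74 + $263.28 = $691.02
Taxable wages = $10088.27 − $691.02 = $9397.25
State withholding: $9397.25 × 0.05 = $469.86
Municipal income tax: $9397.25 × 0.0117 = $109.95
Federal tax withheld: $9397.25 × 0.257 = $2415.09
State disability insurance: $10088.27 × 0.015 = $151.32
Medicare tax: $10088.27 × 0.0299 = $301.64
Paid family leave insurance: $10088.27 × 0.0125 = $126.10
Charity payroll deduction: $336.01
(Employer's $355.91 toward charity payroll deduction is not withheld from the employee.)
Total deductions = $427.74 + $263.28 + $469.86 + $109.95 + $2415.09 + $151.32 + $301.64 + $126.10 + $336.01 = $4600.99
Net pay = $10088.27 − $4600.99 = $5487.28

$5487.28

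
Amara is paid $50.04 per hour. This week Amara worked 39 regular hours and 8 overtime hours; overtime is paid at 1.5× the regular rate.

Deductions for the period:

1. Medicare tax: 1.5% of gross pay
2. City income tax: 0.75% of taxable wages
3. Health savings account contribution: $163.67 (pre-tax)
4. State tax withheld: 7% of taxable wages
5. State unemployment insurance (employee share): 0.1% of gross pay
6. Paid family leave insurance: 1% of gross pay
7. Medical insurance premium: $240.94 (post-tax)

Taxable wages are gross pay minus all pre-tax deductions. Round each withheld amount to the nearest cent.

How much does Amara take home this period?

$1895.98

Regular pay: 39 × $50.04 = $1951.56
Overtime pay: 8 × $50.04 × 1.5 = $600.48
Gross pay = $1951.56 + $600.48 = $2552.04
Health savings account contribution: $163.67
Taxable wages = $2552.04 − $163.67 = $2388.37
City income tax: $2388.37 × 0.0075 = $17.91
State tax withheld: $2388.37 × 0.07 = $167.19
State unemployment insurance (employee share): $2552.04 × 0.001 = $2.55
Paid family leave insurance: $2552.04 × 0.01 = $25.52
Medicare tax: $2552.04 × 0.015 = $38.28
Medical insurance premium: $240.94
Total deductions = $163.67 + $17.91 + $167.19 + $2.55 + $25.52 + $38.28 + $240.94 = $656.06
Net pay = $2552.04 − $656.06 = $1895.98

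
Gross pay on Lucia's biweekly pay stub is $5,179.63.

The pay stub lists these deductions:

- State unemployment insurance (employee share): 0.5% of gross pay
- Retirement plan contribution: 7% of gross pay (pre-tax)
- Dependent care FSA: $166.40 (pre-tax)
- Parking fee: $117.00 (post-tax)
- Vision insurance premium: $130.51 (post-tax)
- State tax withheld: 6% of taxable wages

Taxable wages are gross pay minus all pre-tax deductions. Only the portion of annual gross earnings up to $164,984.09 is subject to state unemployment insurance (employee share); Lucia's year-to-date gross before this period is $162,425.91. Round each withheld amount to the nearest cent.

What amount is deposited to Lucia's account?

$4,111.32

Dependent care FSA: $166.40
Retirement plan contribution: $5,179.63 × 0.07 = $362.57
Pre-tax total = $166.40 + $362.57 = $528.97
Taxable wages = $5,179.63 − $528.97 = $4,650.66
State tax withheld: $4,650.66 × 0.06 = $279.04
State unemployment insurance (employee share): only $164,984.09 − $162,425.91 = $2,558.18 of this check is subject → $2,558.18 × 0.005 = $12.79
Vision insurance premium: $130.51
Parking fee: $117.00
Total deductions = $166.40 + $362.57 + $279.04 + $12.79 + $130.51 + $117.00 = $1,068.31
Net pay = $5,179.63 − $1,068.31 = $4,111.32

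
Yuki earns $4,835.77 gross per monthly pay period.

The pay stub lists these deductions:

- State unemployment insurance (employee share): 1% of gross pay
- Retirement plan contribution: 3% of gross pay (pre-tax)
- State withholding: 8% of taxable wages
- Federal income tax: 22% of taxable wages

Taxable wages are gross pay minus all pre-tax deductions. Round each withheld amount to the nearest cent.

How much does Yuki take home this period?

$3,235.13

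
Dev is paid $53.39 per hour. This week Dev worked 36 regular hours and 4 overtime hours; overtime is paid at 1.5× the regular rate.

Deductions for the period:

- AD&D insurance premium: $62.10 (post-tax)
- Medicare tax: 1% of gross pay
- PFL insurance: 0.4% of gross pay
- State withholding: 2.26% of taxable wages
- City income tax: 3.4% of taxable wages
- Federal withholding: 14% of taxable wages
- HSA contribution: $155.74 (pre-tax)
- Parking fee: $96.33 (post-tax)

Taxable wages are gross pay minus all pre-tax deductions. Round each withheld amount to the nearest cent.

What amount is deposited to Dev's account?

Regular pay: 36 × $53.39 = $1,922.04
Overtime pay: 4 × $53.39 × 1.5 = $320.34
Gross pay = $1,922.04 + $320.34 = $2,242.38
HSA contribution: $155.74
Taxable wages = $2,242.38 − $155.74 = $2,086.64
State withholding: $2,086.64 × 0.0226 = $47.16
City income tax: $2,086.64 × 0.034 = $70.95
Federal withholding: $2,086.64 × 0.14 = $292.13
PFL insurance: $2,242.38 × 0.004 = $8.97
Medicare tax: $2,242.38 × 0.01 = $22.42
Parking fee: $96.33
AD&D insurance premium: $62.10
Total deductions = $155.74 + $47.16 + $70.95 + $292.13 + $8.97 + $22.42 + $96.33 + $62.10 = $755.80
Net pay = $2,242.38 − $755.80 = $1,486.58

$1,486.58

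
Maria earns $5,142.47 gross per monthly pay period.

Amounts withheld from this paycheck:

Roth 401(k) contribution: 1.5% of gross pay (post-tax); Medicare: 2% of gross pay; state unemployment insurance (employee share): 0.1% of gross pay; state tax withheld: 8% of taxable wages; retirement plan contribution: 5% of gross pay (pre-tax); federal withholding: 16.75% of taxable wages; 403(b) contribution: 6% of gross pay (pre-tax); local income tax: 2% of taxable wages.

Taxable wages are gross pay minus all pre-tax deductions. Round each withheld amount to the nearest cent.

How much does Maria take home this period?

403(b) contribution: $5,142.47 × 0.06 = $308.55
Retirement plan contribution: $5,142.47 × 0.05 = $257.12
Pre-tax total = $308.55 + $257.12 = $565.67
Taxable wages = $5,142.47 − $565.67 = $4,576.80
Federal withholding: $4,576.80 × 0.1675 = $766.61
State tax withheld: $4,576.80 × 0.08 = $366.14
Local income tax: $4,576.80 × 0.02 = $91.54
State unemployment insurance (employee share): $5,142.47 × 0.001 = $5.14
Medicare: $5,142.47 × 0.02 = $102.85
Roth 401(k) contribution: $5,142.47 × 0.015 = $77.14
Total deductions = $308.55 + $257.12 + $766.61 + $366.14 + $91.54 + $5.14 + $102.85 + $77.14 = $1,975.09
Net pay = $5,142.47 − $1,975.09 = $3,167.38

$3,167.38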